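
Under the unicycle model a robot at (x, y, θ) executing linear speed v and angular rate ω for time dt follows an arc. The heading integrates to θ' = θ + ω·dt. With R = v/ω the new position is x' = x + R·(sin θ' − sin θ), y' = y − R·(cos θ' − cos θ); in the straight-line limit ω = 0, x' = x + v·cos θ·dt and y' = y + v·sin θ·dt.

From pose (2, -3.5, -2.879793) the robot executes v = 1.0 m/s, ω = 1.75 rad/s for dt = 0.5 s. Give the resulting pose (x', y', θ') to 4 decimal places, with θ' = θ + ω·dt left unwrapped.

(1.6294, -3.8117, -2.0048)

θ' = -2.8798 + 1.75·0.5 = -2.0048
R = v/ω = 1.0/1.75 = 0.5714
x' = 2 + 0.5714·(sin -2.0048 − sin -2.8798) = 1.6294
y' = -3.5 − 0.5714·(cos -2.0048 − cos -2.8798) = -3.8117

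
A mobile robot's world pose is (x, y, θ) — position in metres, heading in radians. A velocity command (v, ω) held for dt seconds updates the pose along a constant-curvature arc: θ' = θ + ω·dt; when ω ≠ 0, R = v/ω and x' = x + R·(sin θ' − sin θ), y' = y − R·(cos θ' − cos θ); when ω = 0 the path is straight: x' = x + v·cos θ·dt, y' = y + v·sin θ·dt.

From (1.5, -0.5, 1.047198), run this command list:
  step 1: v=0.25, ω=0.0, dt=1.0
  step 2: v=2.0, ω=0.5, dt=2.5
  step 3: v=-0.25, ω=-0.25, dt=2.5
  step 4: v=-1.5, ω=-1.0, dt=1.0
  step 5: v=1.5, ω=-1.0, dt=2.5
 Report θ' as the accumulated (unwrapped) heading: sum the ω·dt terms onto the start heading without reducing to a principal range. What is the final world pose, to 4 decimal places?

step 1: θ'=1.0472 (straight) → pose (1.6250, -0.2835, 1.0472)
step 2: θ'=2.2972 (R=4.0000) → pose (1.1512, 4.3732, 2.2972)
step 3: θ'=1.6722 (R=1.0000) → pose (1.3985, 3.8103, 1.6722)
step 4: θ'=0.6722 (R=1.5000) → pose (0.8402, 2.4848, 0.6722)
step 5: θ'=-1.8278 (R=-1.5000) → pose (3.2250, 0.9298, -1.8278)

(3.2250, 0.9298, -1.8278)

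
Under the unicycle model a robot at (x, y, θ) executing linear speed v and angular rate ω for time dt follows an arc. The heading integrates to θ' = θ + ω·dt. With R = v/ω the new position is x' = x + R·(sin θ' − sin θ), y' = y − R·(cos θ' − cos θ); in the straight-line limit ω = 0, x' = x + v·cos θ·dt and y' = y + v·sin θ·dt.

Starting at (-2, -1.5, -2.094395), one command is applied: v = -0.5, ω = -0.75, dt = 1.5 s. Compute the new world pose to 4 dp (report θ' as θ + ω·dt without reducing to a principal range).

θ' = -2.0944 + -0.75·1.5 = -3.2194
R = v/ω = -0.5/-0.75 = 0.6667
x' = -2 + 0.6667·(sin -3.2194 − sin -2.0944) = -1.3708
y' = -1.5 − 0.6667·(cos -3.2194 − cos -2.0944) = -1.1687

(-1.3708, -1.1687, -3.2194)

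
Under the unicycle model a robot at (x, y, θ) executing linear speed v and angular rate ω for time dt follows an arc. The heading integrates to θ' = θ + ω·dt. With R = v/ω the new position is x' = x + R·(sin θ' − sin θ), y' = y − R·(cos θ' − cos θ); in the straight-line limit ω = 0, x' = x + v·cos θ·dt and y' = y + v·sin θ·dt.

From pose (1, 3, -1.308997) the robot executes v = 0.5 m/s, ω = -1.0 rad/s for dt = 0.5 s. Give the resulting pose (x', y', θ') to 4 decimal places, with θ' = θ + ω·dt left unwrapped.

(1.0029, 2.7526, -1.8090)

θ' = -1.3090 + -1.0·0.5 = -1.8090
R = v/ω = 0.5/-1.0 = -0.5000
x' = 1 + -0.5000·(sin -1.8090 − sin -1.3090) = 1.0029
y' = 3 − -0.5000·(cos -1.8090 − cos -1.3090) = 2.7526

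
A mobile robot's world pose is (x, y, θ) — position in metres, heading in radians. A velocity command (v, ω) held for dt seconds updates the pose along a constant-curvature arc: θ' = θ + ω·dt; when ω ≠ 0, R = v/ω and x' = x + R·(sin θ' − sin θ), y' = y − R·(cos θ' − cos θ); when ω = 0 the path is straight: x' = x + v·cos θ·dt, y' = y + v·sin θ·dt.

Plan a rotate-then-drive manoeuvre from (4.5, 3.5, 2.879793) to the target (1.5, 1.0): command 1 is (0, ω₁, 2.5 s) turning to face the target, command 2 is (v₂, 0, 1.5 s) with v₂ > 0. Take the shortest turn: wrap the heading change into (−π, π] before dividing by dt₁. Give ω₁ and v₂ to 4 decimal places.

heading to target = atan2(1−3.5, 1.5−4.5) = -2.4469
Δθ = wrap(-2.4469 − 2.8798) = 0.9565; ω₁ = Δθ/dt₁ = 0.3826
distance = √((1.5−4.5)² + (1−3.5)²) = 3.9051; v₂ = distance/dt₂ = 2.6034

ω₁ = 0.3826, v₂ = 2.6034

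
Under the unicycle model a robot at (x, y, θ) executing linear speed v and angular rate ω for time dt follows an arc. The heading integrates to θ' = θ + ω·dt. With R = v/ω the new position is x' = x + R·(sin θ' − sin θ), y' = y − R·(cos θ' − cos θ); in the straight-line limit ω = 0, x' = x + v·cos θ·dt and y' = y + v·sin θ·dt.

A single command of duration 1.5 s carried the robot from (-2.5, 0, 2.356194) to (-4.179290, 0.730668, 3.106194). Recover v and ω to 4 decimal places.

Δθ = 3.106194 − 2.356194 = 0.750000
ω = Δθ/dt = 0.750000/1.5 = 0.5000
R = Δx/(sin θ' − sin θ) = 2.5000
v = R·ω = 2.5000·0.5000 = 1.2500

v = 1.2500, ω = 0.5000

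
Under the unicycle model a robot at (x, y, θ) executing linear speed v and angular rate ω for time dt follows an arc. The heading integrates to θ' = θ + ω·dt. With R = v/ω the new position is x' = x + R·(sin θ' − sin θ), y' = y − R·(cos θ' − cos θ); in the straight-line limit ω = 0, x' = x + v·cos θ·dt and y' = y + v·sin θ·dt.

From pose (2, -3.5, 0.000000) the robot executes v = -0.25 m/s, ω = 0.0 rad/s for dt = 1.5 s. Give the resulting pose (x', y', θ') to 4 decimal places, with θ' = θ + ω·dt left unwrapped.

(1.6250, -3.5000, 0.0000)

θ' = 0.0000 + 0.0·1.5 = 0.0000
ω = 0 → straight: x' = 2 + -0.25·cos(0.0000)·1.5 = 1.6250
y' = -3.5 + -0.25·sin(0.0000)·1.5 = -3.5000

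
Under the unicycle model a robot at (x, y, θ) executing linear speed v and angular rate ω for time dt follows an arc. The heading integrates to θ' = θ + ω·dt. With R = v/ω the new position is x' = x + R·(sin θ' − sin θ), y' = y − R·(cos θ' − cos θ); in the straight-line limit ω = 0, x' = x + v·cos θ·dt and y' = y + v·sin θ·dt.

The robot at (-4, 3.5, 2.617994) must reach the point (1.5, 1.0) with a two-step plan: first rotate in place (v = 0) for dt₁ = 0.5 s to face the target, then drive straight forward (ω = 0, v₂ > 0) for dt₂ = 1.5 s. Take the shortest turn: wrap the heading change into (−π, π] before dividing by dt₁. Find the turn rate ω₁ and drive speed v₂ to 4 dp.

heading to target = atan2(1−3.5, 1.5−-4) = -0.4266
Δθ = wrap(-0.4266 − 2.6180) = -3.0446; ω₁ = Δθ/dt₁ = -6.0892
distance = √((1.5−-4)² + (1−3.5)²) = 6.0415; v₂ = distance/dt₂ = 4.0277

ω₁ = -6.0892, v₂ = 4.0277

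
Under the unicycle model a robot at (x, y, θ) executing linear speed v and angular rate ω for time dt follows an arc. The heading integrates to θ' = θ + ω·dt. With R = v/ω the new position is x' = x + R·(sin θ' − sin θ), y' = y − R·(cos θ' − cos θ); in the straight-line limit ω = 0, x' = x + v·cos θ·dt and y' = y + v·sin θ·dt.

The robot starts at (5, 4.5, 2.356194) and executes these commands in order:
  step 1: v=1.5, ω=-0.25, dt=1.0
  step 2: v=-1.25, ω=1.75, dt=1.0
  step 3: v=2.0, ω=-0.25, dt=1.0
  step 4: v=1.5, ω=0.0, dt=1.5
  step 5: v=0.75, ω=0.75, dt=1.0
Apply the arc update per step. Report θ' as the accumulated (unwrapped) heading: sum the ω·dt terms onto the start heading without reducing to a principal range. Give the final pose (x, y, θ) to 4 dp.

(1.0060, 2.8438, 4.3562)

step 1: θ'=2.1062 (R=-6.0000) → pose (4.0822, 5.6815, 2.1062)
step 2: θ'=3.8562 (R=-0.7143) → pose (5.1647, 5.5064, 3.8562)
step 3: θ'=3.6062 (R=-8.0000) → pose (3.5067, 4.3973, 3.6062)
step 4: θ'=3.6062 (straight) → pose (1.4952, 3.3891, 3.6062)
step 5: θ'=4.3562 (R=1.0000) → pose (1.0060, 2.8438, 4.3562)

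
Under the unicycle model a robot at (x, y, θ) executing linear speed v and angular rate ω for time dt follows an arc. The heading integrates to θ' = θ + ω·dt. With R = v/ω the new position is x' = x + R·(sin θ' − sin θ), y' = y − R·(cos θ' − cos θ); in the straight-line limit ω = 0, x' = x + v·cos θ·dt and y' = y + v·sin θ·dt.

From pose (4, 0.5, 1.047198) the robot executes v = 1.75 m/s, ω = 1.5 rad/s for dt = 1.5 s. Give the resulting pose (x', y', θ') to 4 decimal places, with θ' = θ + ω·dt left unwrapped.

(2.8088, 2.2359, 3.2972)

θ' = 1.0472 + 1.5·1.5 = 3.2972
R = v/ω = 1.75/1.5 = 1.1667
x' = 4 + 1.1667·(sin 3.2972 − sin 1.0472) = 2.8088
y' = 0.5 − 1.1667·(cos 3.2972 − cos 1.0472) = 2.2359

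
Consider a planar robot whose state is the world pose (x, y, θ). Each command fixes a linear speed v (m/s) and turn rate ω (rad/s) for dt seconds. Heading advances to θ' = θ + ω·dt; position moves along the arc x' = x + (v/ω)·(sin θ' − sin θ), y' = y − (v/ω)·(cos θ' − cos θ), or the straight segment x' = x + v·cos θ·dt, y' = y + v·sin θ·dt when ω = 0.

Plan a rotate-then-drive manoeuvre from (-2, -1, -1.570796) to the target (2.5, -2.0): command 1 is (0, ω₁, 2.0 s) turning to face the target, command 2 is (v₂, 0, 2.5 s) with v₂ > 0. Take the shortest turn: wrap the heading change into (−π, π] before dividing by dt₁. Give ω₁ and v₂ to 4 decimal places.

heading to target = atan2(-2−-1, 2.5−-2) = -0.2187
Δθ = wrap(-0.2187 − -1.5708) = 1.3521; ω₁ = Δθ/dt₁ = 0.6761
distance = √((2.5−-2)² + (-2−-1)²) = 4.6098; v₂ = distance/dt₂ = 1.8439

ω₁ = 0.6761, v₂ = 1.8439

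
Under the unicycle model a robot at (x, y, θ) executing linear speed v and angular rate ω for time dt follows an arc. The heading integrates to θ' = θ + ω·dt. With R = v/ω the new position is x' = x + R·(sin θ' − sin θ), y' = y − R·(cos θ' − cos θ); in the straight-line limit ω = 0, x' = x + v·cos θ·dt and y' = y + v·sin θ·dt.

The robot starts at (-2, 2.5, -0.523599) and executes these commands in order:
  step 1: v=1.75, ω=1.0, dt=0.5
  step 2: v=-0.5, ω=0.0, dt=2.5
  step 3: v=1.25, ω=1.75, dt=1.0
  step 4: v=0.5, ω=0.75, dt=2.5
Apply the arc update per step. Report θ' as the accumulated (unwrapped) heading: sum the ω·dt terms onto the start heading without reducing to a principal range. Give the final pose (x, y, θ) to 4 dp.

(-2.6479, 3.6144, 3.6014)

step 1: θ'=-0.0236 (R=1.7500) → pose (-1.1663, 2.2660, -0.0236)
step 2: θ'=-0.0236 (straight) → pose (-2.4159, 2.2955, -0.0236)
step 3: θ'=1.7264 (R=0.7143) → pose (-1.6934, 3.1203, 1.7264)
step 4: θ'=3.6014 (R=0.6667) → pose (-2.6479, 3.6144, 3.6014)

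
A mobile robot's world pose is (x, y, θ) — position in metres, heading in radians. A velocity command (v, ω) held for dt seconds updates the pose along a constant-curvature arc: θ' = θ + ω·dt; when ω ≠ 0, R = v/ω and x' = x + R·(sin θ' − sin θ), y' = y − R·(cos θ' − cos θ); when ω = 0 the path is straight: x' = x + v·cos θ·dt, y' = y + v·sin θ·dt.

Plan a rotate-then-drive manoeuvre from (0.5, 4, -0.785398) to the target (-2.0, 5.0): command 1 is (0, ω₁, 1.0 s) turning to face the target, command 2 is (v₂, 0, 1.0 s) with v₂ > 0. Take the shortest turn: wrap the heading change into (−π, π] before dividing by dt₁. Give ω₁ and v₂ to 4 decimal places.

heading to target = atan2(5−4, -2−0.5) = 2.7611
Δθ = wrap(2.7611 − -0.7854) = -2.7367; ω₁ = Δθ/dt₁ = -2.7367
distance = √((-2−0.5)² + (5−4)²) = 2.6926; v₂ = distance/dt₂ = 2.6926

ω₁ = -2.7367, v₂ = 2.6926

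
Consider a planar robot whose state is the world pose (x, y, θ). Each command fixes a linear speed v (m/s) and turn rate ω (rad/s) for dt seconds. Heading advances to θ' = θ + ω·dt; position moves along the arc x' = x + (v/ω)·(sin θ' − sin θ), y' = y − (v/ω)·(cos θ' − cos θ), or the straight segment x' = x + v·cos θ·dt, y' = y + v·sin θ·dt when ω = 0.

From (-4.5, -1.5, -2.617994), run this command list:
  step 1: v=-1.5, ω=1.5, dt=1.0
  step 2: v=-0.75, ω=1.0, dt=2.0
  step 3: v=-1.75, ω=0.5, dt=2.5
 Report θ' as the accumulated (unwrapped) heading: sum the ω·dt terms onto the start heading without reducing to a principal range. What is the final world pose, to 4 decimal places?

step 1: θ'=-1.1180 (R=-1.0000) → pose (-4.1008, -0.1965, -1.1180)
step 2: θ'=0.8820 (R=-0.7500) → pose (-5.3542, -0.0479, 0.8820)
step 3: θ'=2.1320 (R=-3.5000) → pose (-5.6153, -4.1353, 2.1320)

(-5.6153, -4.1353, 2.1320)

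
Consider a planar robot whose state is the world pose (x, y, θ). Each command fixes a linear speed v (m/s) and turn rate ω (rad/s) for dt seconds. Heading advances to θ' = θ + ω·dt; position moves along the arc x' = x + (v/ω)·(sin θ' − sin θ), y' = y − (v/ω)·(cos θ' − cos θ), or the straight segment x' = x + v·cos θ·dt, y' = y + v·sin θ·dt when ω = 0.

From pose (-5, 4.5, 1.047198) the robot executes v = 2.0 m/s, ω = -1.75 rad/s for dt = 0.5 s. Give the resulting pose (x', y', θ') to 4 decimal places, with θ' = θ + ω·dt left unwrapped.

(-4.2061, 5.0545, 0.1722)

θ' = 1.0472 + -1.75·0.5 = 0.1722
R = v/ω = 2.0/-1.75 = -1.1429
x' = -5 + -1.1429·(sin 0.1722 − sin 1.0472) = -4.2061
y' = 4.5 − -1.1429·(cos 0.1722 − cos 1.0472) = 5.0545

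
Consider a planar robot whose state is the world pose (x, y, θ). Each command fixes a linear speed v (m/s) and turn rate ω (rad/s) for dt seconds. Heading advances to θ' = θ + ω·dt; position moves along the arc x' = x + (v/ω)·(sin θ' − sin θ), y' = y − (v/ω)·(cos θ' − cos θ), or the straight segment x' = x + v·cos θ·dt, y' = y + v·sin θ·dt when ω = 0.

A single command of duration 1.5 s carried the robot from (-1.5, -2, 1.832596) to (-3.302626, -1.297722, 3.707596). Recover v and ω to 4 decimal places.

Δθ = 3.707596 − 1.832596 = 1.875000
ω = Δθ/dt = 1.875000/1.5 = 1.2500
R = Δx/(sin θ' − sin θ) = 1.2000
v = R·ω = 1.2000·1.2500 = 1.5000

v = 1.5000, ω = 1.2500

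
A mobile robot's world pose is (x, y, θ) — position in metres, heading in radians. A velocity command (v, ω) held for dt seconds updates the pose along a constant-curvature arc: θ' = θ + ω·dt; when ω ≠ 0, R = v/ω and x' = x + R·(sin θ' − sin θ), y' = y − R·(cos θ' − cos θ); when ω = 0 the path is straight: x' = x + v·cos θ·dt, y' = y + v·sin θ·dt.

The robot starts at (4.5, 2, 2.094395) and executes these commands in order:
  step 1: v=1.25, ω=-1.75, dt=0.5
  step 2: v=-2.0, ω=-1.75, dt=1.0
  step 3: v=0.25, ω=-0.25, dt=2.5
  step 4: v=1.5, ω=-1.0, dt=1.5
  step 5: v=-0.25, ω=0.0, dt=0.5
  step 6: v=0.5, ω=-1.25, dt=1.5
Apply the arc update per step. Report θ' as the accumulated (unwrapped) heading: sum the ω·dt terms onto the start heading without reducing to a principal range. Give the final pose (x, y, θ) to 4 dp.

step 1: θ'=1.2194 (R=-0.7143) → pose (4.4480, 2.6030, 1.2194)
step 2: θ'=-0.5306 (R=1.1429) → pose (2.7966, 2.0107, -0.5306)
step 3: θ'=-1.1556 (R=-1.0000) → pose (3.2056, 1.5515, -1.1556)
step 4: θ'=-2.6556 (R=-1.5000) → pose (2.5336, -0.3798, -2.6556)
step 5: θ'=-2.6556 (straight) → pose (2.6442, -0.3214, -2.6556)
step 6: θ'=-4.5306 (R=-0.4000) → pose (2.0639, -0.0401, -4.5306)

(2.0639, -0.0401, -4.5306)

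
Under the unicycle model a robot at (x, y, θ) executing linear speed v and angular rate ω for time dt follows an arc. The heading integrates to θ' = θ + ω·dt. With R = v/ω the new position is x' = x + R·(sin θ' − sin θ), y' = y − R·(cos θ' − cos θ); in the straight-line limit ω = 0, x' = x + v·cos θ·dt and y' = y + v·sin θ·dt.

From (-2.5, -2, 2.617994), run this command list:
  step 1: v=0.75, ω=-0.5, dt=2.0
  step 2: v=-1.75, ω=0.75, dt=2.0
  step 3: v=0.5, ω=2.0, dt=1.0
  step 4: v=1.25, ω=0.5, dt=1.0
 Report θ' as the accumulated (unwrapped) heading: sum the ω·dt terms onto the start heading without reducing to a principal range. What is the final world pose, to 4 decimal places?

step 1: θ'=1.6180 (R=-1.5000) → pose (-3.2483, -0.7717, 1.6180)
step 2: θ'=3.1180 (R=-2.3333) → pose (-0.9727, -2.9943, 3.1180)
step 3: θ'=5.1180 (R=0.2500) → pose (-1.2083, -3.3429, 5.1180)
step 4: θ'=5.6180 (R=2.5000) → pose (-0.4541, -4.3235, 5.6180)

(-0.4541, -4.3235, 5.6180)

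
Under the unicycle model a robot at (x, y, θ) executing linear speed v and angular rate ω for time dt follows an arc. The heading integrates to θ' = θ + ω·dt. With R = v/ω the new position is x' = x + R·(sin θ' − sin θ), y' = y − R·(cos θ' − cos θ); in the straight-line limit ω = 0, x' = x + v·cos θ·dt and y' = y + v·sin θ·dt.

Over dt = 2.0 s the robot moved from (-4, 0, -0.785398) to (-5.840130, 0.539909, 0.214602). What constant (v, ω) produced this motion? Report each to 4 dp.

Δθ = 0.214602 − -0.785398 = 1.000000
ω = Δθ/dt = 1.000000/2.0 = 0.5000
R = Δx/(sin θ' − sin θ) = -2.0000
v = R·ω = -2.0000·0.5000 = -1.0000

v = -1.0000, ω = 0.5000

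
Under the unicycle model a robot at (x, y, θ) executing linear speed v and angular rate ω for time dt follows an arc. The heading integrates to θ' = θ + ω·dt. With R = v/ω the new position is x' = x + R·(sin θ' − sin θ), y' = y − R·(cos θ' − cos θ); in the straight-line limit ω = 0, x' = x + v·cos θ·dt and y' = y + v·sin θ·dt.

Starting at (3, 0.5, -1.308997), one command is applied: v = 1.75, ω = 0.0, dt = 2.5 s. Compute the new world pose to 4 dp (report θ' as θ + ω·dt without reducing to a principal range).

θ' = -1.3090 + 0.0·2.5 = -1.3090
ω = 0 → straight: x' = 3 + 1.75·cos(-1.3090)·2.5 = 4.1323
y' = 0.5 + 1.75·sin(-1.3090)·2.5 = -3.7259

(4.1323, -3.7259, -1.3090)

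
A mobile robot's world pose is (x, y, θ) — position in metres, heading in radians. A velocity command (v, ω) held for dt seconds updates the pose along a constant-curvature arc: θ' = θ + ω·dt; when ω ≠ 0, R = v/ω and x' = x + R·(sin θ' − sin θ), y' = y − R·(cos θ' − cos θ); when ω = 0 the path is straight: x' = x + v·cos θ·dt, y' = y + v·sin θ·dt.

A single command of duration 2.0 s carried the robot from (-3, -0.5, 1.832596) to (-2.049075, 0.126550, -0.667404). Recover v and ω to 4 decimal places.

Δθ = -0.667404 − 1.832596 = -2.500000
ω = Δθ/dt = -2.500000/2.0 = -1.2500
R = Δx/(sin θ' − sin θ) = -0.6000
v = R·ω = -0.6000·-1.2500 = 0.7500

v = 0.7500, ω = -1.2500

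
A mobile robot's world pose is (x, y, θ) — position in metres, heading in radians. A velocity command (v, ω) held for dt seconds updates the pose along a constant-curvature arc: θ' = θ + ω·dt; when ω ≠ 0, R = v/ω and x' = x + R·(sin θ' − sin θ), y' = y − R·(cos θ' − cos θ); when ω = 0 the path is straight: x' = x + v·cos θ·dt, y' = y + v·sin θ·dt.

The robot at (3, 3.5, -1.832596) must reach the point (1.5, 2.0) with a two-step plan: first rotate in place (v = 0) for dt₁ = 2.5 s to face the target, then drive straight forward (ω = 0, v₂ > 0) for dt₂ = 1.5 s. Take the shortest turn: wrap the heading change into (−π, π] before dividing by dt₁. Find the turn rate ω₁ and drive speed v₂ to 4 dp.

ω₁ = -0.2094, v₂ = 1.4142

heading to target = atan2(2−3.5, 1.5−3) = -2.3562
Δθ = wrap(-2.3562 − -1.8326) = -0.5236; ω₁ = Δθ/dt₁ = -0.2094
distance = √((1.5−3)² + (2−3.5)²) = 2.1213; v₂ = distance/dt₂ = 1.4142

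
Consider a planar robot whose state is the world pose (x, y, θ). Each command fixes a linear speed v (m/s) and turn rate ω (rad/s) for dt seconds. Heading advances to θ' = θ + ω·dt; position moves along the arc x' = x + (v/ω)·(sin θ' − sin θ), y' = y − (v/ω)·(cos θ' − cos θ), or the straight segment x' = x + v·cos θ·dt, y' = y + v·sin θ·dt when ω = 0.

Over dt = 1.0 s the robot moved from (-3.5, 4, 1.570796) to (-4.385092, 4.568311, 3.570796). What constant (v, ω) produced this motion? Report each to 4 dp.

v = 1.2500, ω = 2.0000

Δθ = 3.570796 − 1.570796 = 2.000000
ω = Δθ/dt = 2.000000/1.0 = 2.0000
R = Δx/(sin θ' − sin θ) = 0.6250
v = R·ω = 0.6250·2.0000 = 1.2500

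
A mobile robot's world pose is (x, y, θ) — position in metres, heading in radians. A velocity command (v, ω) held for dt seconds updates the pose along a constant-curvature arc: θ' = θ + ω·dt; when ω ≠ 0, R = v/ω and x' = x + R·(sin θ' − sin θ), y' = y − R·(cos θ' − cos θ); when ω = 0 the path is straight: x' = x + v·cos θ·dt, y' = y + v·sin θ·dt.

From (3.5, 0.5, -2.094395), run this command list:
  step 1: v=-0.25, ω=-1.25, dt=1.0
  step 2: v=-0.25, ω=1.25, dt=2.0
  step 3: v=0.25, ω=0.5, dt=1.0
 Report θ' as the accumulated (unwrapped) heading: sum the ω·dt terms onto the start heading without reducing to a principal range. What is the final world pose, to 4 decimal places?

step 1: θ'=-3.3444 (R=0.2000) → pose (3.7135, 0.5959, -3.3444)
step 2: θ'=-0.8444 (R=-0.2000) → pose (3.9033, 0.9246, -0.8444)
step 3: θ'=-0.3444 (R=0.5000) → pose (4.1083, 0.7861, -0.3444)

(4.1083, 0.7861, -0.3444)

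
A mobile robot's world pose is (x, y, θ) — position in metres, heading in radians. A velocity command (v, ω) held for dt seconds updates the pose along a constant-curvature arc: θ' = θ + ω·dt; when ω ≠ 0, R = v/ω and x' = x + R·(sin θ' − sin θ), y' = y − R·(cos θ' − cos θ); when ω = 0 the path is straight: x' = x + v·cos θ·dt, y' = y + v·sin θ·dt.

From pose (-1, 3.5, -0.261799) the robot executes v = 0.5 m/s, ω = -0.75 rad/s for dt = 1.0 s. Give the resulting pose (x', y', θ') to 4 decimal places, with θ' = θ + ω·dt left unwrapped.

θ' = -0.2618 + -0.75·1.0 = -1.0118
R = v/ω = 0.5/-0.75 = -0.6667
x' = -1 + -0.6667·(sin -1.0118 − sin -0.2618) = -0.6074
y' = 3.5 − -0.6667·(cos -1.0118 − cos -0.2618) = 3.2096

(-0.6074, 3.2096, -1.0118)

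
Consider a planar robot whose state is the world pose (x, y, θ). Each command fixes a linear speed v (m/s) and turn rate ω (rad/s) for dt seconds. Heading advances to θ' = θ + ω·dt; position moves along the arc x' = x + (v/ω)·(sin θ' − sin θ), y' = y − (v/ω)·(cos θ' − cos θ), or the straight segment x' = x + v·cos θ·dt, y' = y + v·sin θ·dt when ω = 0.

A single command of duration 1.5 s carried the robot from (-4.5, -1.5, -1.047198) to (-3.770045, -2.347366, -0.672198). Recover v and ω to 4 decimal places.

Δθ = -0.672198 − -1.047198 = 0.375000
ω = Δθ/dt = 0.375000/1.5 = 0.2500
R = −Δy/(cos θ' − cos θ) = 3.0000
v = R·ω = 3.0000·0.2500 = 0.7500

v = 0.7500, ω = 0.2500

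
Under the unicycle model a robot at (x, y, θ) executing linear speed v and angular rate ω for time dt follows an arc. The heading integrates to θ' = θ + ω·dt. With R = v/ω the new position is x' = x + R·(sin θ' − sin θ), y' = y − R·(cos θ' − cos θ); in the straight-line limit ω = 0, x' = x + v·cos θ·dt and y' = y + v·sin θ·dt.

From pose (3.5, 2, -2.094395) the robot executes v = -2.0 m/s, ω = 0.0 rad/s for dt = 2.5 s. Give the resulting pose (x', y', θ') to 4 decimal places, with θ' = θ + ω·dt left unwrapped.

(6.0000, 6.3301, -2.0944)

θ' = -2.0944 + 0.0·2.5 = -2.0944
ω = 0 → straight: x' = 3.5 + -2.0·cos(-2.0944)·2.5 = 6.0000
y' = 2 + -2.0·sin(-2.0944)·2.5 = 6.3301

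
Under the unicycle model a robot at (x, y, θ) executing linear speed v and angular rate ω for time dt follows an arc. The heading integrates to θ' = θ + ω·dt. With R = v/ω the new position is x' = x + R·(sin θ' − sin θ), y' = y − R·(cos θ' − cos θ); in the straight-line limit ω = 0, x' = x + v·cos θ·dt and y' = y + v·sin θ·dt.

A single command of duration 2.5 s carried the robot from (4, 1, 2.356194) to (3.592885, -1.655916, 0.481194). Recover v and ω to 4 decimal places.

v = -1.2500, ω = -0.7500

Δθ = 0.481194 − 2.356194 = -1.875000
ω = Δθ/dt = -1.875000/2.5 = -0.7500
R = −Δy/(cos θ' − cos θ) = 1.6667
v = R·ω = 1.6667·-0.7500 = -1.2500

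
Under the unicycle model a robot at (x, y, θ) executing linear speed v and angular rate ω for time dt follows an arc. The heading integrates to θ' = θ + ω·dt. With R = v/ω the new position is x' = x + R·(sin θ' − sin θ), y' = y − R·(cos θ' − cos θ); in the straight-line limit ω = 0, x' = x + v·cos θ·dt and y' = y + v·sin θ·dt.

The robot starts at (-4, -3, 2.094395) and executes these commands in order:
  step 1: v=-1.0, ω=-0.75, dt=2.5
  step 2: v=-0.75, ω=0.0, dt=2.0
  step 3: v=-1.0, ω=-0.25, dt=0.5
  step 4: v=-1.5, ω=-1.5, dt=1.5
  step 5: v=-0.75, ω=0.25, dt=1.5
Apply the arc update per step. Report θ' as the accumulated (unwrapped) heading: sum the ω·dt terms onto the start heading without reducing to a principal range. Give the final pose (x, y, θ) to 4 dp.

step 1: θ'=0.2194 (R=1.3333) → pose (-4.8645, -4.9680, 0.2194)
step 2: θ'=0.2194 (straight) → pose (-6.3286, -5.2945, 0.2194)
step 3: θ'=0.0944 (R=4.0000) → pose (-6.8221, -5.3726, 0.0944)
step 4: θ'=-2.1556 (R=1.0000) → pose (-7.7502, -3.8250, -2.1556)
step 5: θ'=-1.7806 (R=-3.0000) → pose (-7.3174, -2.7937, -1.7806)

(-7.3174, -2.7937, -1.7806)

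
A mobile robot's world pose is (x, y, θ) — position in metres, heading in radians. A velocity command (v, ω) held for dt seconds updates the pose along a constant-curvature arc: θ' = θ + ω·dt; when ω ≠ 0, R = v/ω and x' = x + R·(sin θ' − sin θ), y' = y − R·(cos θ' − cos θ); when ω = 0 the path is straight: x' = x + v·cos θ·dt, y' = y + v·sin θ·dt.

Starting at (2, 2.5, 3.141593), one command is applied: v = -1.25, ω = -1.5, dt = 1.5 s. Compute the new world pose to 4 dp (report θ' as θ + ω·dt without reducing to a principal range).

(2.6484, 1.1432, 0.8916)

θ' = 3.1416 + -1.5·1.5 = 0.8916
R = v/ω = -1.25/-1.5 = 0.8333
x' = 2 + 0.8333·(sin 0.8916 − sin 3.1416) = 2.6484
y' = 2.5 − 0.8333·(cos 0.8916 − cos 3.1416) = 1.1432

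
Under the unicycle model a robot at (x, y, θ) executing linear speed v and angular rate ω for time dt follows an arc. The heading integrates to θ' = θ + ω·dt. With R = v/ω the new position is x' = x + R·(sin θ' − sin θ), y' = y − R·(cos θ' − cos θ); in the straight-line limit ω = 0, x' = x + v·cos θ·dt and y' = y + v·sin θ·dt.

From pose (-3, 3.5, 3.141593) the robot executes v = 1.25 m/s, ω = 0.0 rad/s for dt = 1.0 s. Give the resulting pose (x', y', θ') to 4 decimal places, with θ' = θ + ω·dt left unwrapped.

(-4.2500, 3.5000, 3.1416)

θ' = 3.1416 + 0.0·1.0 = 3.1416
ω = 0 → straight: x' = -3 + 1.25·cos(3.1416)·1.0 = -4.2500
y' = 3.5 + 1.25·sin(3.1416)·1.0 = 3.5000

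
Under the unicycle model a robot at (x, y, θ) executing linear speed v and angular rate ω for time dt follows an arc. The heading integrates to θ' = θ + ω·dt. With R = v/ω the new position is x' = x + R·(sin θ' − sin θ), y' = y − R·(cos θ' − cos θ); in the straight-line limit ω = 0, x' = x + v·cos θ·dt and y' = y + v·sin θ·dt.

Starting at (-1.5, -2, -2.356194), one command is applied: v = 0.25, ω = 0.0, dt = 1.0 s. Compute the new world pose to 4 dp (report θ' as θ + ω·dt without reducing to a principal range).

θ' = -2.3562 + 0.0·1.0 = -2.3562
ω = 0 → straight: x' = -1.5 + 0.25·cos(-2.3562)·1.0 = -1.6768
y' = -2 + 0.25·sin(-2.3562)·1.0 = -2.1768

(-1.6768, -2.1768, -2.3562)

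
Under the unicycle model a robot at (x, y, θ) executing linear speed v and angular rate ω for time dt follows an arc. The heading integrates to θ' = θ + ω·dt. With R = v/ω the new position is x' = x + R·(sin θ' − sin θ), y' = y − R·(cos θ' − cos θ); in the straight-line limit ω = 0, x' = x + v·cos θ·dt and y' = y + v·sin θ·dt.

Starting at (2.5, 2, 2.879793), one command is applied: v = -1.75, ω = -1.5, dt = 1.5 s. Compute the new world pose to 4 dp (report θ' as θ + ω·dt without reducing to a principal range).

(2.8852, -0.0698, 0.6298)

θ' = 2.8798 + -1.5·1.5 = 0.6298
R = v/ω = -1.75/-1.5 = 1.1667
x' = 2.5 + 1.1667·(sin 0.6298 − sin 2.8798) = 2.8852
y' = 2 − 1.1667·(cos 0.6298 − cos 2.8798) = -0.0698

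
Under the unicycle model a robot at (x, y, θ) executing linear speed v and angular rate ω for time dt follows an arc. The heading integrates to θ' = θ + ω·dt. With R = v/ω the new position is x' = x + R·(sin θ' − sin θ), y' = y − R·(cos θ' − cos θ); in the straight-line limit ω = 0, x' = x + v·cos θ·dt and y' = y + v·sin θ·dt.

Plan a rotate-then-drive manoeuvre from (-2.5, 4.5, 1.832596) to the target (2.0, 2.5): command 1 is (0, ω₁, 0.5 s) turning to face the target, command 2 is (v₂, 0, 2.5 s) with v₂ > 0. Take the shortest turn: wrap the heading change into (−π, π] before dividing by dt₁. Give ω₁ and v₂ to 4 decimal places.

heading to target = atan2(2.5−4.5, 2−-2.5) = -0.4182
Δθ = wrap(-0.4182 − 1.8326) = -2.2508; ω₁ = Δθ/dt₁ = -4.5016
distance = √((2−-2.5)² + (2.5−4.5)²) = 4.9244; v₂ = distance/dt₂ = 1.9698

ω₁ = -4.5016, v₂ = 1.9698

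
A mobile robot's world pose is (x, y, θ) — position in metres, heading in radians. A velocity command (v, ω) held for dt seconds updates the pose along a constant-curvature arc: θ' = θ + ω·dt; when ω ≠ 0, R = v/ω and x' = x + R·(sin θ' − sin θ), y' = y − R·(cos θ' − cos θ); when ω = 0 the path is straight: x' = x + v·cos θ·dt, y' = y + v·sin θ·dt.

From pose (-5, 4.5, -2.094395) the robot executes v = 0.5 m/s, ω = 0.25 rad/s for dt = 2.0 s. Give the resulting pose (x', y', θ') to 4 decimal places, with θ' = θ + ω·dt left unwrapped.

(-5.2674, 3.5472, -1.5944)

θ' = -2.0944 + 0.25·2.0 = -1.5944
R = v/ω = 0.5/0.25 = 2.0000
x' = -5 + 2.0000·(sin -1.5944 − sin -2.0944) = -5.2674
y' = 4.5 − 2.0000·(cos -1.5944 − cos -2.0944) = 3.5472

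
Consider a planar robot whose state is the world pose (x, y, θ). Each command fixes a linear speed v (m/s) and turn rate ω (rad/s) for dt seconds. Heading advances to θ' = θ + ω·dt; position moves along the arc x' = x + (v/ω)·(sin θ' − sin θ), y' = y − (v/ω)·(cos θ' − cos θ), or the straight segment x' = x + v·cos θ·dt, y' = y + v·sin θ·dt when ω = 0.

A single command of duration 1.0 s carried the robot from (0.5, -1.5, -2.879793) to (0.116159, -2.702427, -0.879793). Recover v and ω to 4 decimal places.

Δθ = -0.879793 − -2.879793 = 2.000000
ω = Δθ/dt = 2.000000/1.0 = 2.0000
R = −Δy/(cos θ' − cos θ) = 0.7500
v = R·ω = 0.7500·2.0000 = 1.5000

v = 1.5000, ω = 2.0000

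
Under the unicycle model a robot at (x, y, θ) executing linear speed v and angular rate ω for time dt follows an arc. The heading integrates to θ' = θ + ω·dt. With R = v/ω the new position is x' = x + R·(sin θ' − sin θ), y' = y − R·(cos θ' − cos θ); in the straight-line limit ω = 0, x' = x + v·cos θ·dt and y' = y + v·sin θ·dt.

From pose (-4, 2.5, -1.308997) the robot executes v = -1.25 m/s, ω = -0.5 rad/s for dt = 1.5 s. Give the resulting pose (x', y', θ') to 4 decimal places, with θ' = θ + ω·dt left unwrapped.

θ' = -1.3090 + -0.5·1.5 = -2.0590
R = v/ω = -1.25/-0.5 = 2.5000
x' = -4 + 2.5000·(sin -2.0590 − sin -1.3090) = -3.7931
y' = 2.5 − 2.5000·(cos -2.0590 − cos -1.3090) = 4.3196

(-3.7931, 4.3196, -2.0590)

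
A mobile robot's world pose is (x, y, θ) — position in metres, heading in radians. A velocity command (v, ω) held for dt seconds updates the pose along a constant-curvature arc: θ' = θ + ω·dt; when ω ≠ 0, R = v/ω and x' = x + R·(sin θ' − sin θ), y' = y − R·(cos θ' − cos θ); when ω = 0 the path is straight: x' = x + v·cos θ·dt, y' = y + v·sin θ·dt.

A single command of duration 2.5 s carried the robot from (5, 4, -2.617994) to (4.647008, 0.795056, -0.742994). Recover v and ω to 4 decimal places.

Δθ = -0.742994 − -2.617994 = 1.875000
ω = Δθ/dt = 1.875000/2.5 = 0.7500
R = −Δy/(cos θ' − cos θ) = 2.0000
v = R·ω = 2.0000·0.7500 = 1.5000

v = 1.5000, ω = 0.7500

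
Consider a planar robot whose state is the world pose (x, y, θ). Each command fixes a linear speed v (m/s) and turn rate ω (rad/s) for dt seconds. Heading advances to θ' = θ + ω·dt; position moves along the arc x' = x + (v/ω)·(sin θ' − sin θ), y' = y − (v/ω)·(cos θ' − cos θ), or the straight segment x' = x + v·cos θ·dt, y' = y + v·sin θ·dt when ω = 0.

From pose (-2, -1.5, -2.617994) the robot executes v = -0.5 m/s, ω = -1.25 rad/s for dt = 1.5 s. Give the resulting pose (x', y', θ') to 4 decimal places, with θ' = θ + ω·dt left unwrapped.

θ' = -2.6180 + -1.25·1.5 = -4.4930
R = v/ω = -0.5/-1.25 = 0.4000
x' = -2 + 0.4000·(sin -4.4930 − sin -2.6180) = -1.4096
y' = -1.5 − 0.4000·(cos -4.4930 − cos -2.6180) = -1.7594

(-1.4096, -1.7594, -4.4930)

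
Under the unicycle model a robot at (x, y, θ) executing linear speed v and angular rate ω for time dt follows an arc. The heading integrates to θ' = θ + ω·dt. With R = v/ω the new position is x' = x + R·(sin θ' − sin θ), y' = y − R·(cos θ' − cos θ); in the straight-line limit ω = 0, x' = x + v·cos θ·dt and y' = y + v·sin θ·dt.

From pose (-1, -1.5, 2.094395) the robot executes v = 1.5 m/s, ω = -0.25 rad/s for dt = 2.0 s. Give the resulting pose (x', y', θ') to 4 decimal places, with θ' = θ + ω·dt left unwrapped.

(-1.8022, 1.3584, 1.5944)

θ' = 2.0944 + -0.25·2.0 = 1.5944
R = v/ω = 1.5/-0.25 = -6.0000
x' = -1 + -6.0000·(sin 1.5944 − sin 2.0944) = -1.8022
y' = -1.5 − -6.0000·(cos 1.5944 − cos 2.0944) = 1.3584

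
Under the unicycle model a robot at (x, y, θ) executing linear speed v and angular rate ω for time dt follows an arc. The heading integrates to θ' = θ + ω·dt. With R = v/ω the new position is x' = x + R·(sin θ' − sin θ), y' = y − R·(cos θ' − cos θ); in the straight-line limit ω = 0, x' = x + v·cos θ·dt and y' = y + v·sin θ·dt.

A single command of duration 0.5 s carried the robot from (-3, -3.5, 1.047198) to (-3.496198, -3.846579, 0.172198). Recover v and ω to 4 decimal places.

v = -1.2500, ω = -1.7500

Δθ = 0.172198 − 1.047198 = -0.875000
ω = Δθ/dt = -0.875000/0.5 = -1.7500
R = Δx/(sin θ' − sin θ) = 0.7143
v = R·ω = 0.7143·-1.7500 = -1.2500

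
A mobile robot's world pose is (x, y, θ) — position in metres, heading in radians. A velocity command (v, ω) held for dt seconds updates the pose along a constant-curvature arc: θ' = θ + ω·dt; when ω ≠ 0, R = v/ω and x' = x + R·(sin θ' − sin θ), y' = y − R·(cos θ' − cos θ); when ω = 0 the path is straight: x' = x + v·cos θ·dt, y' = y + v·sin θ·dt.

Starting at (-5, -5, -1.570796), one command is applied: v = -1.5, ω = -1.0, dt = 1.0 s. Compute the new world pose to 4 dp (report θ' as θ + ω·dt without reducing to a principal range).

(-4.3105, -3.7378, -2.5708)

θ' = -1.5708 + -1.0·1.0 = -2.5708
R = v/ω = -1.5/-1.0 = 1.5000
x' = -5 + 1.5000·(sin -2.5708 − sin -1.5708) = -4.3105
y' = -5 − 1.5000·(cos -2.5708 − cos -1.5708) = -3.7378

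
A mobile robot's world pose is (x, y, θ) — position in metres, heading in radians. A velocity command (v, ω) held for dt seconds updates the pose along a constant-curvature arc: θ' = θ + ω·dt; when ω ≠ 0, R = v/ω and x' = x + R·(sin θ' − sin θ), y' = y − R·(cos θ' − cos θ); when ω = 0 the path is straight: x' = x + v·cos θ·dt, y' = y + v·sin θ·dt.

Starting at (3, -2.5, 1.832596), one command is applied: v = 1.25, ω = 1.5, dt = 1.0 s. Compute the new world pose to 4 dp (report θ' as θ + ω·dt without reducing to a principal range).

(2.0369, -1.8975, 3.3326)

θ' = 1.8326 + 1.5·1.0 = 3.3326
R = v/ω = 1.25/1.5 = 0.8333
x' = 3 + 0.8333·(sin 3.3326 − sin 1.8326) = 2.0369
y' = -2.5 − 0.8333·(cos 3.3326 − cos 1.8326) = -1.8975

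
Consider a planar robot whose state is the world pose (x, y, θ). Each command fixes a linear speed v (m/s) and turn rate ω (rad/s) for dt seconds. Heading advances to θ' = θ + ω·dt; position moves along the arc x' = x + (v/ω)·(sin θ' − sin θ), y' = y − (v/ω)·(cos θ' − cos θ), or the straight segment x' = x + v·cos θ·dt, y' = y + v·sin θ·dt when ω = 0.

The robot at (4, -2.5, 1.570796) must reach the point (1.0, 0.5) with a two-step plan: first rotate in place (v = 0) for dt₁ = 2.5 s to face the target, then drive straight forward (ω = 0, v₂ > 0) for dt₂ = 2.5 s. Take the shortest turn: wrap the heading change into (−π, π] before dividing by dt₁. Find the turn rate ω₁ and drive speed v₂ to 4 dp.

ω₁ = 0.3142, v₂ = 1.6971

heading to target = atan2(0.5−-2.5, 1−4) = 2.3562
Δθ = wrap(2.3562 − 1.5708) = 0.7854; ω₁ = Δθ/dt₁ = 0.3142
distance = √((1−4)² + (0.5−-2.5)²) = 4.2426; v₂ = distance/dt₂ = 1.6971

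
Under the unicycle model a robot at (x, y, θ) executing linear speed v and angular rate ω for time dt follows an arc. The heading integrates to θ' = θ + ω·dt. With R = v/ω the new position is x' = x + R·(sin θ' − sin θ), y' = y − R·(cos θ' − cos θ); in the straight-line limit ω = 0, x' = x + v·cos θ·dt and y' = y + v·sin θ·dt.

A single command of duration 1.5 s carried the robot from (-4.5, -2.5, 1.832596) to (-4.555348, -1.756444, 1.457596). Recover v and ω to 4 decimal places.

Δθ = 1.457596 − 1.832596 = -0.375000
ω = Δθ/dt = -0.375000/1.5 = -0.2500
R = −Δy/(cos θ' − cos θ) = -2.0000
v = R·ω = -2.0000·-0.2500 = 0.5000

v = 0.5000, ω = -0.2500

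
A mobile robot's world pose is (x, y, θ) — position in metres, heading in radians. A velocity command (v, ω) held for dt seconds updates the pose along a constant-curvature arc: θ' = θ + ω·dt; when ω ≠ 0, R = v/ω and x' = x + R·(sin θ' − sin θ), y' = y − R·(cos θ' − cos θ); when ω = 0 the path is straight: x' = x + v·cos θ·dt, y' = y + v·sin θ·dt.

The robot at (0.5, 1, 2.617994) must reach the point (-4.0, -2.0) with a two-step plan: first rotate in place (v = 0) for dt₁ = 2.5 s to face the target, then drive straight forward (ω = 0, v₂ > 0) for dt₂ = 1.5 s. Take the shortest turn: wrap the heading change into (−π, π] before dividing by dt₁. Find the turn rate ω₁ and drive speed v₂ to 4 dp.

heading to target = atan2(-2−1, -4−0.5) = -2.5536
Δθ = wrap(-2.5536 − 2.6180) = 1.1116; ω₁ = Δθ/dt₁ = 0.4446
distance = √((-4−0.5)² + (-2−1)²) = 5.4083; v₂ = distance/dt₂ = 3.6056

ω₁ = 0.4446, v₂ = 3.6056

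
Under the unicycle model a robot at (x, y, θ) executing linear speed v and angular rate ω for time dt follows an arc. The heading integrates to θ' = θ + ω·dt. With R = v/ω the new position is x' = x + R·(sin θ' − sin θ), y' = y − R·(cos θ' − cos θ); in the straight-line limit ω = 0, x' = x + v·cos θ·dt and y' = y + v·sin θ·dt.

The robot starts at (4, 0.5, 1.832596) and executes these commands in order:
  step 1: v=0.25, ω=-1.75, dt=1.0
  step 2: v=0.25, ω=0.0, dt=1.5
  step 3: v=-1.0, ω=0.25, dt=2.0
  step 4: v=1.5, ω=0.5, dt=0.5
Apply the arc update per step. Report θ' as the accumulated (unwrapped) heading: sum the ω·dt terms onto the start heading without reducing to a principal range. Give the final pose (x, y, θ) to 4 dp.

(3.1976, 0.5503, 0.8326)

step 1: θ'=0.0826 (R=-0.1429) → pose (4.1262, 0.6793, 0.0826)
step 2: θ'=0.0826 (straight) → pose (4.4999, 0.7103, 0.0826)
step 3: θ'=0.5826 (R=-4.0000) → pose (2.6292, 0.0641, 0.5826)
step 4: θ'=0.8326 (R=3.0000) → pose (3.1976, 0.5503, 0.8326)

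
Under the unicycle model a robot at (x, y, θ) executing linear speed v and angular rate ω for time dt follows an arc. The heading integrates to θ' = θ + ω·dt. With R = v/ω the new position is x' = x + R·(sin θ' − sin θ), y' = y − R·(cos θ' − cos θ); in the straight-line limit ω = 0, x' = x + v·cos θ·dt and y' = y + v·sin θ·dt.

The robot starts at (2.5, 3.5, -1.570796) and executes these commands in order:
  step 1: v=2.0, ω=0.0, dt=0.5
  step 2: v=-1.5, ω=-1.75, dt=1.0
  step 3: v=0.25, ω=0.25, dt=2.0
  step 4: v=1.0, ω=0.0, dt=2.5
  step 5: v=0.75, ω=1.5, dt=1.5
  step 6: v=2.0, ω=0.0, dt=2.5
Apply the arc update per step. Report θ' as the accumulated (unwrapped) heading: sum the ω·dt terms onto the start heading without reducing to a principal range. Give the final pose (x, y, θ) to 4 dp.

step 1: θ'=-1.5708 (straight) → pose (2.5000, 2.5000, -1.5708)
step 2: θ'=-3.3208 (R=0.8571) → pose (3.5099, 3.3434, -3.3208)
step 3: θ'=-2.8208 (R=1.0000) → pose (3.0164, 3.3084, -2.8208)
step 4: θ'=-2.8208 (straight) → pose (0.6439, 2.5201, -2.8208)
step 5: θ'=-0.5708 (R=0.5000) → pose (0.5314, 1.6249, -0.5708)
step 6: θ'=-0.5708 (straight) → pose (4.7388, -1.0766, -0.5708)

(4.7388, -1.0766, -0.5708)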